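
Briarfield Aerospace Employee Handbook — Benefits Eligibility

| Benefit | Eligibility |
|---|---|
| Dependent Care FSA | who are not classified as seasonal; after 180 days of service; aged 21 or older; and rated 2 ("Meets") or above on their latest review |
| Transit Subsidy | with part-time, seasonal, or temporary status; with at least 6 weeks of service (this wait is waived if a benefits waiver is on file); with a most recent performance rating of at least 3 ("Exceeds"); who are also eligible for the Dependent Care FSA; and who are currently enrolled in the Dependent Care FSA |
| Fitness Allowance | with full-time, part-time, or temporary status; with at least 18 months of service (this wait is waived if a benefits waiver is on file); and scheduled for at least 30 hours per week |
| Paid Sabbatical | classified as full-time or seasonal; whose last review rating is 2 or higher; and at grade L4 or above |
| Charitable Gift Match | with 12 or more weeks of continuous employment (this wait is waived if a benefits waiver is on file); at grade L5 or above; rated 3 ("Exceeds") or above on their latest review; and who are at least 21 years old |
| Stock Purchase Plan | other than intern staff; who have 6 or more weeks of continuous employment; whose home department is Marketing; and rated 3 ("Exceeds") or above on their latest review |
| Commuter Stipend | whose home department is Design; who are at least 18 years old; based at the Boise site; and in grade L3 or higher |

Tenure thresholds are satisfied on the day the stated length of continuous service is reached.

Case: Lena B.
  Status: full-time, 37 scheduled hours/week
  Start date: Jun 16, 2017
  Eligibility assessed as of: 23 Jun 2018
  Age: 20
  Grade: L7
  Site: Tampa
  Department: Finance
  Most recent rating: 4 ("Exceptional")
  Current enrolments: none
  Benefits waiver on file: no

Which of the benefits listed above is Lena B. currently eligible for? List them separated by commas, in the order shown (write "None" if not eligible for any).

Paid Sabbatical

Service from Jun 16, 2017 to 23 Jun 2018: 372 days.
Dependent Care FSA — status full-time ✓ (not excluded); service 372 days ≥ 180 days ✓; age 20 < 21 ✗ → not eligible.
Transit Subsidy — status full-time ✗ (requires part-time, seasonal, or temporary) → not eligible.
Fitness Allowance — status full-time ✓; no waiver, service 372 days < 18 months (≈540 days) ✗ → not eligible.
Paid Sabbatical — status full-time ✓; rating 4 ≥ 2 ✓; grade L7 ≥ L4 ✓ → eligible.
Charitable Gift Match — no waiver, service 372 days ≥ 12 weeks (≈84 days) ✓; grade L7 ≥ L5 ✓; rating 4 ≥ 3 ✓; age 20 < 21 ✗ → not eligible.
Stock Purchase Plan — status full-time ✓ (not excluded); service 372 days ≥ 6 weeks (≈42 days) ✓; dept Finance ✗ → not eligible.
Commuter Stipend — dept Finance ✗ → not eligible.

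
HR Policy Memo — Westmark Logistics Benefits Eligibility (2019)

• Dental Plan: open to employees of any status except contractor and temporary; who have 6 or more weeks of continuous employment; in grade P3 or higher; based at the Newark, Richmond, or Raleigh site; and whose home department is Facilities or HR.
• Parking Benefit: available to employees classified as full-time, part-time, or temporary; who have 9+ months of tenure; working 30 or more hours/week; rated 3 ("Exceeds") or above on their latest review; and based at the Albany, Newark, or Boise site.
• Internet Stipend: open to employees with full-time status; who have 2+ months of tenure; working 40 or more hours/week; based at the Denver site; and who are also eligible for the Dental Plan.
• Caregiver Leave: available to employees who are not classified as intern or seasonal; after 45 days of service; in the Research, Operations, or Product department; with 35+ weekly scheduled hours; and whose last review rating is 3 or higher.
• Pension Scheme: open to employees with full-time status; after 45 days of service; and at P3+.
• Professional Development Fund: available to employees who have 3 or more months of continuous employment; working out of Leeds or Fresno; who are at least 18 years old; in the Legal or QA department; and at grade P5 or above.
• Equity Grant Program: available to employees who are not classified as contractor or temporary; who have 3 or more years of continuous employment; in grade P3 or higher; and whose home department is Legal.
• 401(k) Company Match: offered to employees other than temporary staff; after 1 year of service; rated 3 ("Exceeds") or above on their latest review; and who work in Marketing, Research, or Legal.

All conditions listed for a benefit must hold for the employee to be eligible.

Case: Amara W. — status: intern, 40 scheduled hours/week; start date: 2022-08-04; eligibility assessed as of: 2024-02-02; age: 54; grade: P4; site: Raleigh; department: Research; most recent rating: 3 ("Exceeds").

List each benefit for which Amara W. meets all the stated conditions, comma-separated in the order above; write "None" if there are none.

401(k) Company Match

Service from 2022-08-04 to 2024-02-02: 547 days.
Dental Plan — status intern ✓ (not excluded); service 547 days ≥ 6 weeks (≈42 days) ✓; grade P4 ≥ P3 ✓; site Raleigh ✓; dept Research ✗ → not eligible.
Parking Benefit — status intern ✗ (requires full-time, part-time, or temporary) → not eligible.
Internet Stipend — status intern ✗ (requires full-time) → not eligible.
Caregiver Leave — status intern ✗ (excluded) → not eligible.
Pension Scheme — status intern ✗ (requires full-time) → not eligible.
Professional Development Fund — service 547 days ≥ 3 months (≈90 days) ✓; site Raleigh ✗ (not Leeds or Fresno) → not eligible.
Equity Grant Program — status intern ✓ (not excluded); service 547 days < 3 years (≈1095 days) ✗ → not eligible.
401(k) Company Match — status intern ✓ (not excluded); service 547 days ≥ 1 year (≈365 days) ✓; rating 3 ≥ 3 ✓; dept Research ✓ → eligible.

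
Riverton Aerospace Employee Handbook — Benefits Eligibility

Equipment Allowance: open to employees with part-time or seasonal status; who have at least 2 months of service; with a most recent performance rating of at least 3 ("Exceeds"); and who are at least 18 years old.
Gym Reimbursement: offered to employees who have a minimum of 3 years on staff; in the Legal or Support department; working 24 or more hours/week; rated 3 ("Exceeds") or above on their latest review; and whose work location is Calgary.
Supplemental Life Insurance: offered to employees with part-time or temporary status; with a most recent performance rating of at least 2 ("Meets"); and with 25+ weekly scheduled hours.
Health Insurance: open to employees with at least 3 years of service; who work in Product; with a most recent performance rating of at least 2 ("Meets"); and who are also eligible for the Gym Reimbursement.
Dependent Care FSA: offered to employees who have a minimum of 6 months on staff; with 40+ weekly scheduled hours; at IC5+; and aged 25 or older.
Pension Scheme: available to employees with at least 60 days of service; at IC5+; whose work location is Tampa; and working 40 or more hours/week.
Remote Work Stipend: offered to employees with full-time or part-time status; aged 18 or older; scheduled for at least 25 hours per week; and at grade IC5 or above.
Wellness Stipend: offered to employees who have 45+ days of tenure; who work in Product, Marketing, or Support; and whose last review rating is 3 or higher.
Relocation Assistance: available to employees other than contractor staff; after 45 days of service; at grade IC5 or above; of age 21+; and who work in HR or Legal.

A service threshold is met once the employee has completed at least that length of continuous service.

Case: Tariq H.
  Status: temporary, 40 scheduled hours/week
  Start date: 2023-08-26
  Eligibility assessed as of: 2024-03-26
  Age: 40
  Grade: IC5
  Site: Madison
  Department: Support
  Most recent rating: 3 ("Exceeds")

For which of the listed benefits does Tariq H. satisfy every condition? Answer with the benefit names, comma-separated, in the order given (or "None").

Supplemental Life Insurance, Dependent Care FSA, Wellness Stipend

Service from 2023-08-26 to 2024-03-26: 213 days.
Equipment Allowance — status temporary ✗ (requires part-time or seasonal) → not eligible.
Gym Reimbursement — service 213 days < 3 years (≈1095 days) ✗ → not eligible.
Supplemental Life Insurance — status temporary ✓; rating 3 ≥ 2 ✓; 40 hrs/wk ≥ 25 ✓ → eligible.
Health Insurance — service 213 days < 3 years (≈1095 days) ✗ → not eligible.
Dependent Care FSA — service 213 days ≥ 6 months (≈180 days) ✓; 40 hrs/wk ≥ 40 ✓; grade IC5 ≥ IC5 ✓; age 40 ≥ 25 ✓ → eligible.
Pension Scheme — service 213 days ≥ 60 days ✓; grade IC5 ≥ IC5 ✓; site Madison ✗ (not Tampa) → not eligible.
Remote Work Stipend — status temporary ✗ (requires full-time or part-time) → not eligible.
Wellness Stipend — service 213 days ≥ 45 days ✓; dept Support ✓; rating 3 ≥ 3 ✓ → eligible.
Relocation Assistance — status temporary ✓ (not excluded); service 213 days ≥ 45 days ✓; grade IC5 ≥ IC5 ✓; age 40 ≥ 21 ✓; dept Support ✗ → not eligible.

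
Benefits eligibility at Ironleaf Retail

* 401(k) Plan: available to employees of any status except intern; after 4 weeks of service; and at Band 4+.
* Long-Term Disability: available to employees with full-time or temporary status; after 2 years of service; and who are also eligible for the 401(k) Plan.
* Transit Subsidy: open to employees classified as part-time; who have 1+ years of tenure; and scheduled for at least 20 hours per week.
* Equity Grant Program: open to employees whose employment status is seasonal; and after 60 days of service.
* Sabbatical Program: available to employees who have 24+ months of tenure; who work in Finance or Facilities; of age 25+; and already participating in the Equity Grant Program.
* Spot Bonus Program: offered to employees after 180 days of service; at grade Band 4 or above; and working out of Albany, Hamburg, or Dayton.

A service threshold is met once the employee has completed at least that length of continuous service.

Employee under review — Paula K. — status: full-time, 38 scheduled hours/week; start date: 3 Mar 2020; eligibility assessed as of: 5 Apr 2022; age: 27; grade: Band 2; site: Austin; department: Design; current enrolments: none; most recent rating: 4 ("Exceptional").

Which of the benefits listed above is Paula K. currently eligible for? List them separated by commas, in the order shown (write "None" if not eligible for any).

None

Service from 3 Mar 2020 to 5 Apr 2022: 763 days.
401(k) Plan — status full-time ✓ (not excluded); service 763 days ≥ 4 weeks (≈28 days) ✓; grade Band 2 < Band 4 ✗ → not eligible.
Long-Term Disability — status full-time ✓; service 763 days ≥ 2 years (≈730 days) ✓; not eligible for 401(k) Plan ✗ → not eligible.
Transit Subsidy — status full-time ✗ (requires part-time) → not eligible.
Equity Grant Program — status full-time ✗ (requires seasonal) → not eligible.
Sabbatical Program — service 763 days ≥ 24 months (≈720 days) ✓; dept Design ✗ → not eligible.
Spot Bonus Program — service 763 days ≥ 180 days ✓; grade Band 2 < Band 4 ✗ → not eligible.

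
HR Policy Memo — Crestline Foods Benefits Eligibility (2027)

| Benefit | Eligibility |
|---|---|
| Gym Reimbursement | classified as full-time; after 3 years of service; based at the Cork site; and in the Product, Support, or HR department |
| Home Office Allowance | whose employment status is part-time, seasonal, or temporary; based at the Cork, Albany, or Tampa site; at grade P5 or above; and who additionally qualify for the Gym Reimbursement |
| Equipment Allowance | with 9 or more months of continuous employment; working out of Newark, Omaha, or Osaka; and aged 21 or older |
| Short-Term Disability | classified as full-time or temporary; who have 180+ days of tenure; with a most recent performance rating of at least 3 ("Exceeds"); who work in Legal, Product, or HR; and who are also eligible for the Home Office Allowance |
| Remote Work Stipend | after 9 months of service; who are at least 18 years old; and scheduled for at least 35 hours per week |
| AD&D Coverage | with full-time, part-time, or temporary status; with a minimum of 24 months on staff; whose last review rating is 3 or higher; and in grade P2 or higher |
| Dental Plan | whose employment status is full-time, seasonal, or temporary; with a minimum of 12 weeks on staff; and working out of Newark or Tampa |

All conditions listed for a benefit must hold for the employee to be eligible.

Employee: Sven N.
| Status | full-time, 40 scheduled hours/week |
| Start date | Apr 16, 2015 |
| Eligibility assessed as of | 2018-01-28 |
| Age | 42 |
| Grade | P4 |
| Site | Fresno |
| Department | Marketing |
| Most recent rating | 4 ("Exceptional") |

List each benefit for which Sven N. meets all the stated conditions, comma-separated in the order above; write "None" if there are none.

Service from Apr 16, 2015 to 2018-01-28: 1018 days.
Gym Reimbursement — status full-time ✓; service 1018 days < 3 years (≈1095 days) ✗ → not eligible.
Home Office Allowance — status full-time ✗ (requires part-time, seasonal, or temporary) → not eligible.
Equipment Allowance — service 1018 days ≥ 9 months (≈270 days) ✓; site Fresno ✗ (not Newark, Omaha, or Osaka) → not eligible.
Short-Term Disability — status full-time ✓; service 1018 days ≥ 180 days ✓; rating 4 ≥ 3 ✓; dept Marketing ✗ → not eligible.
Remote Work Stipend — service 1018 days ≥ 9 months (≈270 days) ✓; age 42 ≥ 18 ✓; 40 hrs/wk ≥ 35 ✓ → eligible.
AD&D Coverage — status full-time ✓; service 1018 days ≥ 24 months (≈720 days) ✓; rating 4 ≥ 3 ✓; grade P4 ≥ P2 ✓ → eligible.
Dental Plan — status full-time ✓; service 1018 days ≥ 12 weeks (≈84 days) ✓; site Fresno ✗ (not Newark or Tampa) → not eligible.

Remote Work Stipend, AD&D Coverage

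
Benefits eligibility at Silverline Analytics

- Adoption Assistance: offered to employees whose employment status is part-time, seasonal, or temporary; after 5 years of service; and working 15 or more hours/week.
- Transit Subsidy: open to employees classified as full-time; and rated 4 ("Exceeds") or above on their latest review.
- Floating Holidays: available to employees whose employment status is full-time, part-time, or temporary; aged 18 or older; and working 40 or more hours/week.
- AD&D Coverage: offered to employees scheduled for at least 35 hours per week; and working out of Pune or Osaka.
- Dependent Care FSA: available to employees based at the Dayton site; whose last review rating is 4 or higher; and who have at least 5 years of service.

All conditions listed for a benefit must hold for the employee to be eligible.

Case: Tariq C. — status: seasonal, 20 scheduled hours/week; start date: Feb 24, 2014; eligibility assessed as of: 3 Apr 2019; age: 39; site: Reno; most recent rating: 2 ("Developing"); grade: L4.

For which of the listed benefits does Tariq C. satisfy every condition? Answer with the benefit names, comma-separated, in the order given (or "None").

Adoption Assistance

Service from Feb 24, 2014 to 3 Apr 2019: 1864 days.
Adoption Assistance — status seasonal ✓; service 1864 days ≥ 5 years (≈1825 days) ✓; 20 hrs/wk ≥ 15 ✓ → eligible.
Transit Subsidy — status seasonal ✗ (requires full-time) → not eligible.
Floating Holidays — status seasonal ✗ (requires full-time, part-time, or temporary) → not eligible.
AD&D Coverage — 20 hrs/wk < 35 ✗ → not eligible.
Dependent Care FSA — site Reno ✗ (not Dayton) → not eligible.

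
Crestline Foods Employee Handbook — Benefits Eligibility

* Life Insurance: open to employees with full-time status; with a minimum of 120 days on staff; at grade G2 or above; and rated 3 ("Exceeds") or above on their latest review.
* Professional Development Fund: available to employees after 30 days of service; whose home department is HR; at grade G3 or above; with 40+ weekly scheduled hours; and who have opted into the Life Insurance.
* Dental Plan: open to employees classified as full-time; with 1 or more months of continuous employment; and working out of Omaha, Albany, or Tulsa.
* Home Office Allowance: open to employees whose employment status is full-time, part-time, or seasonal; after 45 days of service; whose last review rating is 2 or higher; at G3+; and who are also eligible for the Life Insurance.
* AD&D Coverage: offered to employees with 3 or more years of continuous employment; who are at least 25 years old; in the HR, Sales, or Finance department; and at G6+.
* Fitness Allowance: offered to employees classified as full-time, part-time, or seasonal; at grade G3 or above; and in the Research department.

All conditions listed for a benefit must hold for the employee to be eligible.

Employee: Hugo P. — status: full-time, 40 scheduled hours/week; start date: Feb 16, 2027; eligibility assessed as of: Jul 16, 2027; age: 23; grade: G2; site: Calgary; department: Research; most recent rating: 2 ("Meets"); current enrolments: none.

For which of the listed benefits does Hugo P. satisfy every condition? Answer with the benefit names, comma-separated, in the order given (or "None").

Service from Feb 16, 2027 to Jul 16, 2027: 150 days.
Life Insurance — status full-time ✓; service 150 days ≥ 120 days ✓; grade G2 ≥ G2 ✓; rating 2 < 3 ✗ → not eligible.
Professional Development Fund — service 150 days ≥ 30 days ✓; dept Research ✗ → not eligible.
Dental Plan — status full-time ✓; service 150 days ≥ 1 month (≈30 days) ✓; site Calgary ✗ (not Omaha, Albany, or Tulsa) → not eligible.
Home Office Allowance — status full-time ✓; service 150 days ≥ 45 days ✓; rating 2 ≥ 2 ✓; grade G2 < G3 ✗ → not eligible.
AD&D Coverage — service 150 days < 3 years (≈1095 days) ✗ → not eligible.
Fitness Allowance — status full-time ✓; grade G2 < G3 ✗ → not eligible.

None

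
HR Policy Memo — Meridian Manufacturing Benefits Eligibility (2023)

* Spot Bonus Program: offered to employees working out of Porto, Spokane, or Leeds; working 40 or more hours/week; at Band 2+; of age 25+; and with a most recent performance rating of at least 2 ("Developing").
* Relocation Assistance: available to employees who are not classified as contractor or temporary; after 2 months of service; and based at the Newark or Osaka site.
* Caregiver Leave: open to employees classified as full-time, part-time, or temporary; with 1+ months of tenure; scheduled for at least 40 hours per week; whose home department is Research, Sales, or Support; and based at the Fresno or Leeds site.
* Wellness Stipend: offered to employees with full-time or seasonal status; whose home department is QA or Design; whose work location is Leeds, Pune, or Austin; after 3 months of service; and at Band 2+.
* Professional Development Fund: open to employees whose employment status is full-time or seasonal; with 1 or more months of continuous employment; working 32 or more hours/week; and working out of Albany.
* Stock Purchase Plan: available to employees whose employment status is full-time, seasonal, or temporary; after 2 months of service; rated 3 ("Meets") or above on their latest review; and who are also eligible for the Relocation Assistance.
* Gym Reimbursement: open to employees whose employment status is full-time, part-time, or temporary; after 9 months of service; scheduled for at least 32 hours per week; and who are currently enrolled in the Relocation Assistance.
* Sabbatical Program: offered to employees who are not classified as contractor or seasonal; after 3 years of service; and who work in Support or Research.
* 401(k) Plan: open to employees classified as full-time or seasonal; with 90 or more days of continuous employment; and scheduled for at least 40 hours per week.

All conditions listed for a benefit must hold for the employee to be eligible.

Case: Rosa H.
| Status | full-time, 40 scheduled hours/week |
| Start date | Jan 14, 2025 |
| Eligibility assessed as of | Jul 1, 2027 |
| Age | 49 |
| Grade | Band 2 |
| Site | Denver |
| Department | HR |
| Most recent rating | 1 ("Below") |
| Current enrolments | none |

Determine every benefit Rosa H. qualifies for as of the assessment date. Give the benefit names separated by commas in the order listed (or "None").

401(k) Plan

Service from Jan 14, 2025 to Jul 1, 2027: 898 days.
Spot Bonus Program — site Denver ✗ (not Porto, Spokane, or Leeds) → not eligible.
Relocation Assistance — status full-time ✓ (not excluded); service 898 days ≥ 2 months (≈60 days) ✓; site Denver ✗ (not Newark or Osaka) → not eligible.
Caregiver Leave — status full-time ✓; service 898 days ≥ 1 month (≈30 days) ✓; 40 hrs/wk ≥ 40 ✓; dept HR ✗ → not eligible.
Wellness Stipend — status full-time ✓; dept HR ✗ → not eligible.
Professional Development Fund — status full-time ✓; service 898 days ≥ 1 month (≈30 days) ✓; 40 hrs/wk ≥ 32 ✓; site Denver ✗ (not Albany) → not eligible.
Stock Purchase Plan — status full-time ✓; service 898 days ≥ 2 months (≈60 days) ✓; rating 1 < 3 ✗ → not eligible.
Gym Reimbursement — status full-time ✓; service 898 days ≥ 9 months (≈270 days) ✓; 40 hrs/wk ≥ 32 ✓; not enrolled in Relocation Assistance ✗ → not eligible.
Sabbatical Program — status full-time ✓ (not excluded); service 898 days < 3 years (≈1095 days) ✗ → not eligible.
401(k) Plan — status full-time ✓; service 898 days ≥ 90 days ✓; 40 hrs/wk ≥ 40 ✓ → eligible.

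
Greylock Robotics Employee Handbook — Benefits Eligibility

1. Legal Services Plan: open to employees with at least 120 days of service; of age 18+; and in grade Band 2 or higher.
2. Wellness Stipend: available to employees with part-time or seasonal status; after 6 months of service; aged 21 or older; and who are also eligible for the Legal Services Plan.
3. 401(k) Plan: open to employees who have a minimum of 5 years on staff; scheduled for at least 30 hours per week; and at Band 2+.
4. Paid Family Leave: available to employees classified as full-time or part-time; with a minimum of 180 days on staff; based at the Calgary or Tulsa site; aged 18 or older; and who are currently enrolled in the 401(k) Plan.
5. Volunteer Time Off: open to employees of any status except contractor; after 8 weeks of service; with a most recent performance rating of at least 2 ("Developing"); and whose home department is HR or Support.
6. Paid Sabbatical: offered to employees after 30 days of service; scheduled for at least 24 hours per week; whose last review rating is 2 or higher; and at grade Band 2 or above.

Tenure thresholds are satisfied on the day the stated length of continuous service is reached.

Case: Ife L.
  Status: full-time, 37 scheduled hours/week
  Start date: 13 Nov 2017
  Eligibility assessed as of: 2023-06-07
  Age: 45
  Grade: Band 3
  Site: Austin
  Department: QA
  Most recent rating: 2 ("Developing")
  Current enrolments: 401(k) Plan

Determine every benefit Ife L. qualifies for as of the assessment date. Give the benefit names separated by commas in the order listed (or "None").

Legal Services Plan, 401(k) Plan, Paid Sabbatical

Service from 13 Nov 2017 to 2023-06-07: 2032 days.
Legal Services Plan — service 2032 days ≥ 120 days ✓; age 45 ≥ 18 ✓; grade Band 3 ≥ Band 2 ✓ → eligible.
Wellness Stipend — status full-time ✗ (requires part-time or seasonal) → not eligible.
401(k) Plan — service 2032 days ≥ 5 years (≈1825 days) ✓; 37 hrs/wk ≥ 30 ✓; grade Band 3 ≥ Band 2 ✓ → eligible.
Paid Family Leave — status full-time ✓; service 2032 days ≥ 180 days ✓; site Austin ✗ (not Calgary or Tulsa) → not eligible.
Volunteer Time Off — status full-time ✓ (not excluded); service 2032 days ≥ 8 weeks (≈56 days) ✓; rating 2 ≥ 2 ✓; dept QA ✗ → not eligible.
Paid Sabbatical — service 2032 days ≥ 30 days ✓; 37 hrs/wk ≥ 24 ✓; rating 2 ≥ 2 ✓; grade Band 3 ≥ Band 2 ✓ → eligible.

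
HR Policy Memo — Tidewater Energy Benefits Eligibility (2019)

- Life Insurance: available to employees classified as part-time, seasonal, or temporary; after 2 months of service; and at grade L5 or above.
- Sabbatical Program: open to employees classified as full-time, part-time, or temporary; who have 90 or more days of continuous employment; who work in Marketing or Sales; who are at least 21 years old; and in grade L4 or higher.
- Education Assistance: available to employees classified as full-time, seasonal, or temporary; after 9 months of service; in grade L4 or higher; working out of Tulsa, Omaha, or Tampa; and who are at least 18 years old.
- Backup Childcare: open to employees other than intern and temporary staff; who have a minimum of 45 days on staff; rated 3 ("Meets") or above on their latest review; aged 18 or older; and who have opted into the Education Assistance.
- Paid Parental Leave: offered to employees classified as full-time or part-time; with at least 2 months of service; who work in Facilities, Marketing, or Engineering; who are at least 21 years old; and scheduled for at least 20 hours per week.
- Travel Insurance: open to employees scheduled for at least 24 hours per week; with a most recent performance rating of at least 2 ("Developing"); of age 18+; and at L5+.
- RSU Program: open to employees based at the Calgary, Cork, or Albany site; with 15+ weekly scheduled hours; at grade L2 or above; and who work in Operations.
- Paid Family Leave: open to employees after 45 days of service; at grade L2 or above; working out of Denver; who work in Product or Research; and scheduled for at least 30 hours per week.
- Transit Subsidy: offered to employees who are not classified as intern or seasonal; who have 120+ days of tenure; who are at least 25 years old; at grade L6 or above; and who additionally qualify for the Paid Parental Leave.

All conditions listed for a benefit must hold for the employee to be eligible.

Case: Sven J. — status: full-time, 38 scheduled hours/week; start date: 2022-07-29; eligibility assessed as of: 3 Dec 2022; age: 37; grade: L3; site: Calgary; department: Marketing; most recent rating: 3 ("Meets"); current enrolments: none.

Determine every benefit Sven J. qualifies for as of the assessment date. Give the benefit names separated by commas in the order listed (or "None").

Service from 2022-07-29 to 3 Dec 2022: 127 days.
Life Insurance — status full-time ✗ (requires part-time, seasonal, or temporary) → not eligible.
Sabbatical Program — status full-time ✓; service 127 days ≥ 90 days ✓; dept Marketing ✓; age 37 ≥ 21 ✓; grade L3 < L4 ✗ → not eligible.
Education Assistance — status full-time ✓; service 127 days < 9 months (≈270 days) ✗ → not eligible.
Backup Childcare — status full-time ✓ (not excluded); service 127 days ≥ 45 days ✓; rating 3 ≥ 3 ✓; age 37 ≥ 18 ✓; not enrolled in Education Assistance ✗ → not eligible.
Paid Parental Leave — status full-time ✓; service 127 days ≥ 2 months (≈60 days) ✓; dept Marketing ✓; age 37 ≥ 21 ✓; 38 hrs/wk ≥ 20 ✓ → eligible.
Travel Insurance — 38 hrs/wk ≥ 24 ✓; rating 3 ≥ 2 ✓; age 37 ≥ 18 ✓; grade L3 < L5 ✗ → not eligible.
RSU Program — site Calgary ✓; 38 hrs/wk ≥ 15 ✓; grade L3 ≥ L2 ✓; dept Marketing ✗ → not eligible.
Paid Family Leave — service 127 days ≥ 45 days ✓; grade L3 ≥ L2 ✓; site Calgary ✗ (not Denver) → not eligible.
Transit Subsidy — status full-time ✓ (not excluded); service 127 days ≥ 120 days ✓; age 37 ≥ 25 ✓; grade L3 < L6 ✗ → not eligible.

Paid Parental Leave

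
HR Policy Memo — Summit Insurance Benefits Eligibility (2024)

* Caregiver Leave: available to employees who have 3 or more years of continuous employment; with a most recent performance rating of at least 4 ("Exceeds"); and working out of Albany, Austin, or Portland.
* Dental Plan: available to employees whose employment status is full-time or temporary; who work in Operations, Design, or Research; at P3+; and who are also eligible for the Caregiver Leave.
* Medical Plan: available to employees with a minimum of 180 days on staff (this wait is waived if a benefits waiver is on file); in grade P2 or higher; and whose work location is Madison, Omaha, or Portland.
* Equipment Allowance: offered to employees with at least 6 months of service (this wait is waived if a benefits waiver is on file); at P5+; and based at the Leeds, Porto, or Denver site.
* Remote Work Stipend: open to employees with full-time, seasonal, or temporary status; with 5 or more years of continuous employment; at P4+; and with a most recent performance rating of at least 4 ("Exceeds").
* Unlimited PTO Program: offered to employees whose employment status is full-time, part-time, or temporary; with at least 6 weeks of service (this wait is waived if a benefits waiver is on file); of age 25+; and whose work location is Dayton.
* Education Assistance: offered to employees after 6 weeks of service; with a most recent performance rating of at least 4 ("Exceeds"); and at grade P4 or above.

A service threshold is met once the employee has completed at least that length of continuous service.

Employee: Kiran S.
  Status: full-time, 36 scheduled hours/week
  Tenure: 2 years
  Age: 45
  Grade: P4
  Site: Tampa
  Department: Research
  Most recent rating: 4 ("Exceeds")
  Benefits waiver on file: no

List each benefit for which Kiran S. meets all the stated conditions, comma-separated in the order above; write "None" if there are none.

Education Assistance

Caregiver Leave — service 2 years < 3 years ✗ → not eligible.
Dental Plan — status full-time ✓; dept Research ✓; grade P4 ≥ P3 ✓; not eligible for Caregiver Leave ✗ → not eligible.
Medical Plan — no waiver, service 2 years ≥ 180 days ✓; grade P4 ≥ P2 ✓; site Tampa ✗ (not Madison, Omaha, or Portland) → not eligible.
Equipment Allowance — no waiver, service 2 years ≥ 6 months (≈180 days) ✓; grade P4 < P5 ✗ → not eligible.
Remote Work Stipend — status full-time ✓; service 2 years < 5 years ✗ → not eligible.
Unlimited PTO Program — status full-time ✓; no waiver, service 2 years ≥ 6 weeks (≈42 days) ✓; age 45 ≥ 25 ✓; site Tampa ✗ (not Dayton) → not eligible.
Education Assistance — service 2 years ≥ 6 weeks (≈42 days) ✓; rating 4 ≥ 4 ✓; grade P4 ≥ P4 ✓ → eligible.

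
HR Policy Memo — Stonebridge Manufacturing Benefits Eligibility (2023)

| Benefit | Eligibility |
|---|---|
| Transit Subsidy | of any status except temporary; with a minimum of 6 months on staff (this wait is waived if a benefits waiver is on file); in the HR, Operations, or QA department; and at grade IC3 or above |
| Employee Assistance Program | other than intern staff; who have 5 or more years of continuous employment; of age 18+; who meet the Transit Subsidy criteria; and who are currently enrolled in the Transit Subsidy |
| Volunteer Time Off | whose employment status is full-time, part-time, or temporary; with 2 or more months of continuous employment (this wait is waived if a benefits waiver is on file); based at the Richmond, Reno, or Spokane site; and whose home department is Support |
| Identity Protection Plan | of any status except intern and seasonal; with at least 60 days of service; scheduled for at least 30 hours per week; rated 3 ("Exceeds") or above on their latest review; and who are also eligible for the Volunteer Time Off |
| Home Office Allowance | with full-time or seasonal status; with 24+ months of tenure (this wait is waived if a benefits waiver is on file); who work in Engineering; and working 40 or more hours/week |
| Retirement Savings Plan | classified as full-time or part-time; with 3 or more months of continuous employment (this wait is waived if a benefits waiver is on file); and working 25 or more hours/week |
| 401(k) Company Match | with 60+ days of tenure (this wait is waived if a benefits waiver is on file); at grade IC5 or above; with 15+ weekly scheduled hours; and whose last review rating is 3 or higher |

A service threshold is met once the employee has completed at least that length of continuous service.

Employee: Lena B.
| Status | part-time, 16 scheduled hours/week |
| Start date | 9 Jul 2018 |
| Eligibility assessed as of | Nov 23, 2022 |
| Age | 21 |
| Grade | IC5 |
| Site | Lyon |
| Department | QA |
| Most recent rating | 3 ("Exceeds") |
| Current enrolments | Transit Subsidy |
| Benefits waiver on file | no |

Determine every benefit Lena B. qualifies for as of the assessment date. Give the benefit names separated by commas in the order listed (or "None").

Service from 9 Jul 2018 to Nov 23, 2022: 1598 days.
Transit Subsidy — status part-time ✓ (not excluded); no waiver, service 1598 days ≥ 6 months (≈180 days) ✓; dept QA ✓; grade IC5 ≥ IC3 ✓ → eligible.
Employee Assistance Program — status part-time ✓ (not excluded); service 1598 days < 5 years (≈1825 days) ✗ → not eligible.
Volunteer Time Off — status part-time ✓; no waiver, service 1598 days ≥ 2 months (≈60 days) ✓; site Lyon ✗ (not Richmond, Reno, or Spokane) → not eligible.
Identity Protection Plan — status part-time ✓ (not excluded); service 1598 days ≥ 60 days ✓; 16 hrs/wk < 30 ✗ → not eligible.
Home Office Allowance — status part-time ✗ (requires full-time or seasonal) → not eligible.
Retirement Savings Plan — status part-time ✓; no waiver, service 1598 days ≥ 3 months (≈90 days) ✓; 16 hrs/wk < 25 ✗ → not eligible.
401(k) Company Match — no waiver, service 1598 days ≥ 60 days ✓; grade IC5 ≥ IC5 ✓; 16 hrs/wk ≥ 15 ✓; rating 3 ≥ 3 ✓ → eligible.

Transit Subsidy, 401(k) Company Match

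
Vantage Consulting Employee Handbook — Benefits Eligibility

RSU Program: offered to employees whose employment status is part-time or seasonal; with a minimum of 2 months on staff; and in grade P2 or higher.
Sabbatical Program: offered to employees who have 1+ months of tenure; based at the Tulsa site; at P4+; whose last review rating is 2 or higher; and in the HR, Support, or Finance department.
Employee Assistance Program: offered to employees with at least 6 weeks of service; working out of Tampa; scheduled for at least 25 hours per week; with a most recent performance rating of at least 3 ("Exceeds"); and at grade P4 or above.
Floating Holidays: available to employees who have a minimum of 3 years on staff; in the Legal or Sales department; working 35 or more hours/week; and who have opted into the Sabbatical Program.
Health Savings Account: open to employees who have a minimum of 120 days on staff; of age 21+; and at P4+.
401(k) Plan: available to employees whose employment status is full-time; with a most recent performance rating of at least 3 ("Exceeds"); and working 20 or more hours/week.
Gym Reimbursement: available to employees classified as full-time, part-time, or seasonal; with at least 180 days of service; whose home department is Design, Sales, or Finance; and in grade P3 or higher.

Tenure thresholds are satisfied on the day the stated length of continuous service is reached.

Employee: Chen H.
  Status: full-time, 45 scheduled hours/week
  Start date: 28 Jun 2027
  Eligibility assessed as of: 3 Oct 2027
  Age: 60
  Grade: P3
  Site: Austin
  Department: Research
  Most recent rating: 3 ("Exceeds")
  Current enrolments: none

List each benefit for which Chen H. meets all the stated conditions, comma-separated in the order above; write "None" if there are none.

401(k) Plan

Service from 28 Jun 2027 to 3 Oct 2027: 97 days.
RSU Program — status full-time ✗ (requires part-time or seasonal) → not eligible.
Sabbatical Program — service 97 days ≥ 1 month (≈30 days) ✓; site Austin ✗ (not Tulsa) → not eligible.
Employee Assistance Program — service 97 days ≥ 6 weeks (≈42 days) ✓; site Austin ✗ (not Tampa) → not eligible.
Floating Holidays — service 97 days < 3 years (≈1095 days) ✗ → not eligible.
Health Savings Account — service 97 days < 120 days ✗ → not eligible.
401(k) Plan — status full-time ✓; rating 3 ≥ 3 ✓; 45 hrs/wk ≥ 20 ✓ → eligible.
Gym Reimbursement — status full-time ✓; service 97 days < 180 days ✗ → not eligible.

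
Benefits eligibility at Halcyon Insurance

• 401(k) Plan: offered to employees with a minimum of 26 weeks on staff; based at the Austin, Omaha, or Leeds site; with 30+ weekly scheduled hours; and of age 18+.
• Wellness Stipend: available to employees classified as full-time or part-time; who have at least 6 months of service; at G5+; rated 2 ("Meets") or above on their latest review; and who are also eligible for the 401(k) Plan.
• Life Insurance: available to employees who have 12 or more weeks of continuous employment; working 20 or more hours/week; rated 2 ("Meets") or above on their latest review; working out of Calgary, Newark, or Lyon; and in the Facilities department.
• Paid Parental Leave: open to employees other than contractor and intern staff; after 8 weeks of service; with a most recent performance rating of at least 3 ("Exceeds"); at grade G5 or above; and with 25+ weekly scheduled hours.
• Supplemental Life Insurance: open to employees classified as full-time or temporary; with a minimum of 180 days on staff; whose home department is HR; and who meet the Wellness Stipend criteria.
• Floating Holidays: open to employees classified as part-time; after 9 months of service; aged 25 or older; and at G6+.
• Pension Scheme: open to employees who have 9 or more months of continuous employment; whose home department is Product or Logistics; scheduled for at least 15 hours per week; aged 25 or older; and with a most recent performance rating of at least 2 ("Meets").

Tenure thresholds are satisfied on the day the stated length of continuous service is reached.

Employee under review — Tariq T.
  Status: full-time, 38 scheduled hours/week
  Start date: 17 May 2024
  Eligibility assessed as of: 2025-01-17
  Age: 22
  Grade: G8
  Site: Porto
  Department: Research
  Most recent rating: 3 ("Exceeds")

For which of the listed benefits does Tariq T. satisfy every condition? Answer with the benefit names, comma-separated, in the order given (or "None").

Paid Parental Leave

Service from 17 May 2024 to 2025-01-17: 245 days.
401(k) Plan — service 245 days ≥ 26 weeks (≈182 days) ✓; site Porto ✗ (not Austin, Omaha, or Leeds) → not eligible.
Wellness Stipend — status full-time ✓; service 245 days ≥ 6 months (≈180 days) ✓; grade G8 ≥ G5 ✓; rating 3 ≥ 2 ✓; not eligible for 401(k) Plan ✗ → not eligible.
Life Insurance — service 245 days ≥ 12 weeks (≈84 days) ✓; 38 hrs/wk ≥ 20 ✓; rating 3 ≥ 2 ✓; site Porto ✗ (not Calgary, Newark, or Lyon) → not eligible.
Paid Parental Leave — status full-time ✓ (not excluded); service 245 days ≥ 8 weeks (≈56 days) ✓; rating 3 ≥ 3 ✓; grade G8 ≥ G5 ✓; 38 hrs/wk ≥ 25 ✓ → eligible.
Supplemental Life Insurance — status full-time ✓; service 245 days ≥ 180 days ✓; dept Research ✗ → not eligible.
Floating Holidays — status full-time ✗ (requires part-time) → not eligible.
Pension Scheme — service 245 days < 9 months (≈270 days) ✗ → not eligible.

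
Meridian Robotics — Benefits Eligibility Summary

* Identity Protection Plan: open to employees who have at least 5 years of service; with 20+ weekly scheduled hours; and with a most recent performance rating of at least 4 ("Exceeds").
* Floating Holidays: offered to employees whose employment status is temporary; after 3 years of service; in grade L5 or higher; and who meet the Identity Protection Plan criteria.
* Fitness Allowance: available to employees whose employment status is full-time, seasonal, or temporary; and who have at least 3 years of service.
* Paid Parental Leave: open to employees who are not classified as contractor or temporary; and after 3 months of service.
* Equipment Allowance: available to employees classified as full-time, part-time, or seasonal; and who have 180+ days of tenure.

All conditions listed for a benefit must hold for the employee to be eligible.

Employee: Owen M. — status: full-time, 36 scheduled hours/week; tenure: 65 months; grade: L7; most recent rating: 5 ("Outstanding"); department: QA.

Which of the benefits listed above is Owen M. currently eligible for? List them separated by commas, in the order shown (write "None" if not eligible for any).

Identity Protection Plan — service 65 months ≥ 5 years (≈1825 days) ✓; 36 hrs/wk ≥ 20 ✓; rating 5 ≥ 4 ✓ → eligible.
Floating Holidays — status full-time ✗ (requires temporary) → not eligible.
Fitness Allowance — status full-time ✓; service 65 months ≥ 3 years (≈1095 days) ✓ → eligible.
Paid Parental Leave — status full-time ✓ (not excluded); service 65 months ≥ 3 months ✓ → eligible.
Equipment Allowance — status full-time ✓; service 65 months ≥ 180 days ✓ → eligible.

Identity Protection Plan, Fitness Allowance, Paid Parental Leave, Equipment Allowance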